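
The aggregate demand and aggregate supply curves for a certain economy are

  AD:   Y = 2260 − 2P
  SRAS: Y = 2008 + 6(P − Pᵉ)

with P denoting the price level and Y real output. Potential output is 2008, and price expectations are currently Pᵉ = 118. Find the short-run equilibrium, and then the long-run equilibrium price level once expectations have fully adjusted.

Short run: with Pᵉ = 118, SRAS is Y = 1300 + 6P. Setting AD = SRAS gives 960 = 8P, so P = 120 and Y = 2260 − 2·120 = 2020.
Output 2020 is above potential 2008, so over time expected prices rise and SRAS shifts left until Y returns to 2008.
Long run: Y = 2008 on the AD curve gives 2008 = 2260 − 2P, so P = 126.

Short run: P = 120, Y = 2020. Long run: P = 126.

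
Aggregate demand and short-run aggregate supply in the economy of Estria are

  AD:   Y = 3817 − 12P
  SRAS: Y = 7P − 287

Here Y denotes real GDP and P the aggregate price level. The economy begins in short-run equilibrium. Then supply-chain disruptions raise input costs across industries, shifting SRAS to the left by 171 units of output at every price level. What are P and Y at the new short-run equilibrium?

This is a negative supply shock: SRAS shifts left.
New SRAS: Y = 7P − 458.
Set AD = SRAS: 3817 − 12P = 7P − 458, so 4275 = 19P and P = 225.
Y = 3817 − 12·225 = 1117.

P = 225, Y = 1117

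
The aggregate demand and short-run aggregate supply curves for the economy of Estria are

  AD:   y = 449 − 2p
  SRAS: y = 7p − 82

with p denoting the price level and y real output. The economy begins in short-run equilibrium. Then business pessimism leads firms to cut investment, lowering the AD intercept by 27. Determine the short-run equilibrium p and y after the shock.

p = 56, y = 310

This is a negative demand shock: AD shifts left.
New AD: y = 422 − 2p.
Set AD = SRAS: 422 − 2p = 7p − 82, so 504 = 9p and p = 56.
y = 422 − 2·56 = 310.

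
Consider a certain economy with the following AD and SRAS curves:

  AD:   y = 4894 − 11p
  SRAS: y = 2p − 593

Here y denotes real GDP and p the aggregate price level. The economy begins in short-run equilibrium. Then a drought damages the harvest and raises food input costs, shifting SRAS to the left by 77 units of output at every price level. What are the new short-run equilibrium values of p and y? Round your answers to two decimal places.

This is a negative supply shock: SRAS shifts left.
New SRAS: y = 2p − 670.
Set AD = SRAS: 4894 − 11p = 2p − 670, so 5564 = 13p and p = 428.00.
Substituting into AD, y = 186.00.

p = 428.00, y = 186.00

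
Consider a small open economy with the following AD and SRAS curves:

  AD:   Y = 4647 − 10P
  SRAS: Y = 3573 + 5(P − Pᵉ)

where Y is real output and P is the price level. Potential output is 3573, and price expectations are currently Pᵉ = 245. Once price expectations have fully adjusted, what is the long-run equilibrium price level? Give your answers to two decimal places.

Long-run P = 107.40

Short run: with Pᵉ = 245, SRAS is Y = 2348 + 5P. Setting AD = SRAS gives 2299 = 15P, so P = 153.27 and Y = 4647 − 10P = 3114.33.
Output 3114.33 is below potential 3573, so over time expected prices fall and SRAS shifts right until Y returns to 3573.
Long run: Y = 3573 on the AD curve gives 3573 = 4647 − 10P, so P = 107.40.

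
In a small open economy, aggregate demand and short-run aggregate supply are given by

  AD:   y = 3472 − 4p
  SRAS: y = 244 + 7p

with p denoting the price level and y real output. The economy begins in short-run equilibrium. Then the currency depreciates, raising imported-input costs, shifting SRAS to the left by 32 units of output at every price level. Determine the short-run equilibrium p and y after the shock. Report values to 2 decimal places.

p = 296.36, y = 2286.55

This is a negative supply shock: SRAS shifts left.
New SRAS: y = 212 + 7p.
Set AD = SRAS: 3472 − 4p = 212 + 7p, so 3260 = 11p and p = 296.36.
Substituting into AD, y = 2286.55.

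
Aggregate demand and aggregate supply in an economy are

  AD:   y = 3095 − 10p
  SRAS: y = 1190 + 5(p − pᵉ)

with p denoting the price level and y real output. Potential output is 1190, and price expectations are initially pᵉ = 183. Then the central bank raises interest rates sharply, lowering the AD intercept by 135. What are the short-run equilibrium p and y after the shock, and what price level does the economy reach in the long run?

AD shifts left: new AD is y = 2960 − 10p. With pᵉ = 183, SRAS is y = 275 + 5p.
Short run: 2960 − 10p = 275 + 5p gives 2685 = 15p, so p = 179 and y = 2960 − 10·179 = 1170.
y = 1170 is below potential 1190; expectations adjust and SRAS shifts right until y = 1190.
Long run: on the new AD curve, 1190 = 2960 − 10p gives p = 177.

Short run: p = 179, y = 1170. Long run: p = 177.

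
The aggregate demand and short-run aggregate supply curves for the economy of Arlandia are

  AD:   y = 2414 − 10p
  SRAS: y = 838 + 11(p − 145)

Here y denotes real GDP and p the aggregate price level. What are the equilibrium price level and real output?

Write SRAS as y = 838 + 11p − 1595 = 11p − 757.
Set AD = SRAS: 2414 − 10p = 11p − 757, so 3171 = 21p and p = 151.
Then y = 2414 − 10·151 = 904.

p = 151, y = 904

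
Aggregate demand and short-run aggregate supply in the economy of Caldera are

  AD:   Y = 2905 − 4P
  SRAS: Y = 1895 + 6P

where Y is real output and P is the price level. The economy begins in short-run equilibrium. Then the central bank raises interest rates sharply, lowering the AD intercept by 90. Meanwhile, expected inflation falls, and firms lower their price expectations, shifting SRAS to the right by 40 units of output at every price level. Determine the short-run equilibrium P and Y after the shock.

P = 88, Y = 2463

After both shocks: AD is Y = 2815 − 4P and SRAS is Y = 1935 + 6P.
Setting them equal: 880 = 10P, so P = 88.
Y = 2815 − 4·88 = 2463.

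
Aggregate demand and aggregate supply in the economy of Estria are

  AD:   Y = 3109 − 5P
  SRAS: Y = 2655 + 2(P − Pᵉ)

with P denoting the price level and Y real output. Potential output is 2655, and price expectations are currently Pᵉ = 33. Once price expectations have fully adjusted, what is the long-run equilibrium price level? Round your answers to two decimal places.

Long-run P = 90.80

Short run: with Pᵉ = 33, SRAS is Y = 2589 + 2P. Setting AD = SRAS gives 520 = 7P, so P = 74.29 and Y = 3109 − 5P = 2737.57.
Output 2737.57 is above potential 2655, so over time expected prices rise and SRAS shifts left until Y returns to 2655.
Long run: Y = 2655 on the AD curve gives 2655 = 3109 − 5P, so P = 90.80.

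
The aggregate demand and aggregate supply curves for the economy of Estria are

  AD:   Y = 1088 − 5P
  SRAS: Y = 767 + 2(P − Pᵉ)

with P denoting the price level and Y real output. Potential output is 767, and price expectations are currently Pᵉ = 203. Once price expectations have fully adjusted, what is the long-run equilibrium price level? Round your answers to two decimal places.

Long-run P = 64.20

Short run: with Pᵉ = 203, SRAS is Y = 361 + 2P. Setting AD = SRAS gives 727 = 7P, so P = 103.86 and Y = 1088 − 5P = 568.71.
Output 568.71 is below potential 767, so over time expected prices fall and SRAS shifts right until Y returns to 767.
Long run: Y = 767 on the AD curve gives 767 = 1088 − 5P, so P = 64.20.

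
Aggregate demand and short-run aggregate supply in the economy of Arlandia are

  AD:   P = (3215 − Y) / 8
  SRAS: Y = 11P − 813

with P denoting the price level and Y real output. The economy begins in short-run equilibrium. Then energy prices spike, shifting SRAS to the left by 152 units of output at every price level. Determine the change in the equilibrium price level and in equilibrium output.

This is a negative supply shock: SRAS shifts left.
New SRAS: Y = 11P − 965.
Set AD = SRAS: 3215 − 8P = 11P − 965, so 4180 = 19P and P = 220.
Y = 3215 − 8·220 = 1455.
Initially P = 212, Y = 1519, so ΔP = +8 and ΔY = -64.

ΔP = +8, ΔY = -64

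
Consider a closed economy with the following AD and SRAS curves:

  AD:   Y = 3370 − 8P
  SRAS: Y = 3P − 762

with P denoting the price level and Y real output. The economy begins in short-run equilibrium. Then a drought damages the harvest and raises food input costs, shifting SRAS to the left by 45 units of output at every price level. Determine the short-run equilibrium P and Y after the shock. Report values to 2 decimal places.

P = 379.73, Y = 332.18

This is a negative supply shock: SRAS shifts left.
New SRAS: Y = 3P − 807.
Set AD = SRAS: 3370 − 8P = 3P − 807, so 4177 = 11P and P = 379.73.
Substituting into AD, Y = 332.18.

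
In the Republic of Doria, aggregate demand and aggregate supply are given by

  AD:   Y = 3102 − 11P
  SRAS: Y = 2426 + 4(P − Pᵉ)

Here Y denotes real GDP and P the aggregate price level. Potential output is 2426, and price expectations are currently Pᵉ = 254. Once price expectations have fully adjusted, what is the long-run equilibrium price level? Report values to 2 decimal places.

Long-run P = 61.45

Short run: with Pᵉ = 254, SRAS is Y = 1410 + 4P. Setting AD = SRAS gives 1692 = 15P, so P = 112.80 and Y = 3102 − 11P = 1861.20.
Output 1861.20 is below potential 2426, so over time expected prices fall and SRAS shifts right until Y returns to 2426.
Long run: Y = 2426 on the AD curve gives 2426 = 3102 − 11P, so P = 61.45.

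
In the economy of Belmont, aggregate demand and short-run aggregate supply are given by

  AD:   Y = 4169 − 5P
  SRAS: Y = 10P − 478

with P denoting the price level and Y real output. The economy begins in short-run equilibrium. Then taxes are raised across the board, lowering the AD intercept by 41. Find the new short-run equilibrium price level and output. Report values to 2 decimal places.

P = 307.07, Y = 2592.67

This is a negative demand shock: AD shifts left.
New AD: Y = 4128 − 5P.
Set AD = SRAS: 4128 − 5P = 10P − 478, so 4606 = 15P and P = 307.07.
Substituting into AD, Y = 2592.67.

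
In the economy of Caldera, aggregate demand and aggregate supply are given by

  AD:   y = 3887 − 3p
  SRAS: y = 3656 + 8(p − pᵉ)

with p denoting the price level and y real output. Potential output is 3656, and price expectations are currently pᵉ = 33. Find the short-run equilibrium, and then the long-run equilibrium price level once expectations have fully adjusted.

Short run: with pᵉ = 33, SRAS is y = 3392 + 8p. Setting AD = SRAS gives 495 = 11p, so p = 45 and y = 3887 − 3·45 = 3752.
Output 3752 is above potential 3656, so over time expected prices rise and SRAS shifts left until y returns to 3656.
Long run: y = 3656 on the AD curve gives 3656 = 3887 − 3p, so p = 77.

Short run: p = 45, y = 3752. Long run: p = 77.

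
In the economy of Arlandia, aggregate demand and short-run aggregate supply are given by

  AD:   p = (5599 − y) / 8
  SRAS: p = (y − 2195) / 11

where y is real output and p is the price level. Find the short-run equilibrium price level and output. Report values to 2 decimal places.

Rearrange AD to y = 5599 − 8p.
Rearrange SRAS to y = 2195 + 11p.
Set AD = SRAS: 5599 − 8p = 2195 + 11p, so 3404 = 19p and p = 179.16.
Substituting into AD, y = 5599 − 8p = 4165.74.

p = 179.16, y = 4165.74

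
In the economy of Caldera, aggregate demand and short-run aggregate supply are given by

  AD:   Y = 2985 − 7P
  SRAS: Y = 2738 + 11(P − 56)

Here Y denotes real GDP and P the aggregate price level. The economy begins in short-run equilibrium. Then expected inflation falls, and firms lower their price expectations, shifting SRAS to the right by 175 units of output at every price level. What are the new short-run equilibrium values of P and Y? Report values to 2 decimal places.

P = 38.22, Y = 2717.44

This is a positive supply shock: SRAS shifts right.
New SRAS: Y = 2297 + 11P.
Set AD = SRAS: 2985 − 7P = 2297 + 11P, so 688 = 18P and P = 38.22.
Substituting into AD, Y = 2717.44.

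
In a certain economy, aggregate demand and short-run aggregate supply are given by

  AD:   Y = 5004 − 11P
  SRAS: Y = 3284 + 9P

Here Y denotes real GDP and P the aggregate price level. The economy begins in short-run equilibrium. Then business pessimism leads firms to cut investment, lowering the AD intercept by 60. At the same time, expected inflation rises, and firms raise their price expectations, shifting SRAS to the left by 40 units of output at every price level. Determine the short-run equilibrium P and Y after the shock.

After both shocks: AD is Y = 4944 − 11P and SRAS is Y = 3244 + 9P.
Setting them equal: 1700 = 20P, so P = 85.
Y = 4944 − 11·85 = 4009.

P = 85, Y = 4009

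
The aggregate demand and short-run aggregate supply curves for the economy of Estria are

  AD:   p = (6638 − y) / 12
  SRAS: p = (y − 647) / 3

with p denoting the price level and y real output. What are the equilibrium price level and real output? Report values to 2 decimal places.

Rearrange AD to y = 6638 − 12p.
Rearrange SRAS to y = 647 + 3p.
Set AD = SRAS: 6638 − 12p = 647 + 3p, so 5991 = 15p and p = 399.40.
Substituting into AD, y = 6638 − 12p = 1845.20.

p = 399.40, y = 1845.20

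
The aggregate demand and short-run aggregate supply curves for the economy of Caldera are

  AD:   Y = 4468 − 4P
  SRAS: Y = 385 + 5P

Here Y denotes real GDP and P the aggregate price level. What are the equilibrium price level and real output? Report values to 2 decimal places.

P = 453.67, Y = 2653.33

Set AD = SRAS: 4468 − 4P = 385 + 5P, so 4083 = 9P and P = 453.67.
Substituting into AD, Y = 4468 − 4P = 2653.33.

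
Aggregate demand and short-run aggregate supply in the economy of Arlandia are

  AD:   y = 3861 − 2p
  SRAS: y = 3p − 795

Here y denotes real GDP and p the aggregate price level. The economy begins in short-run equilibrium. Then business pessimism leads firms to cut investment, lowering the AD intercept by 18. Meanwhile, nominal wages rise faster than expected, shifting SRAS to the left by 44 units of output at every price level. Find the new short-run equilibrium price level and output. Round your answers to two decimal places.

After both shocks: AD is y = 3843 − 2p and SRAS is y = 3p − 839.
Setting them equal: 4682 = 5p, so p = 936.40.
Substituting into AD, y = 1970.20.

p = 936.40, y = 1970.20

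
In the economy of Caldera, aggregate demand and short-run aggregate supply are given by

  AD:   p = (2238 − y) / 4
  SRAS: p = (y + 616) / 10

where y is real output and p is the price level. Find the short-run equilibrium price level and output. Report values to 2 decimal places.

p = 203.86, y = 1422.57

Rearrange AD to y = 2238 − 4p.
Rearrange SRAS to y = 10p − 616.
Set AD = SRAS: 2238 − 4p = 10p − 616, so 2854 = 14p and p = 203.86.
Substituting into AD, y = 2238 − 4p = 1422.57.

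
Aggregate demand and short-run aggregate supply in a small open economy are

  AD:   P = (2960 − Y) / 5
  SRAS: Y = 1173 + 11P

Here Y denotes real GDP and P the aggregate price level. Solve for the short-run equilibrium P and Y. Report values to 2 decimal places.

Rearrange AD to Y = 2960 − 5P.
Set AD = SRAS: 2960 − 5P = 1173 + 11P, so 1787 = 16P and P = 111.69.
Substituting into AD, Y = 2960 − 5P = 2401.56.

P = 111.69, Y = 2401.56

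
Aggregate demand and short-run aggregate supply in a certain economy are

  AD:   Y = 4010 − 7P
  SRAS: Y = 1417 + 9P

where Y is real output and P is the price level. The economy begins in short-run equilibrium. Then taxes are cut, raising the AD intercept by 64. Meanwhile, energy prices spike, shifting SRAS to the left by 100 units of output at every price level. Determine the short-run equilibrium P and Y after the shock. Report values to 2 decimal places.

P = 172.31, Y = 2867.81

After both shocks: AD is Y = 4074 − 7P and SRAS is Y = 1317 + 9P.
Setting them equal: 2757 = 16P, so P = 172.31.
Substituting into AD, Y = 2867.81.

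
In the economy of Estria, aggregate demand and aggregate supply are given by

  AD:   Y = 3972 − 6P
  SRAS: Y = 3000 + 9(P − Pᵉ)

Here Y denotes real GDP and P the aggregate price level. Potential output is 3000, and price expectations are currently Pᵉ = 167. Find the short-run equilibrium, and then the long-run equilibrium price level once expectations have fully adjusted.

Short run: with Pᵉ = 167, SRAS is Y = 1497 + 9P. Setting AD = SRAS gives 2475 = 15P, so P = 165 and Y = 3972 − 6·165 = 2982.
Output 2982 is below potential 3000, so over time expected prices fall and SRAS shifts right until Y returns to 3000.
Long run: Y = 3000 on the AD curve gives 3000 = 3972 − 6P, so P = 162.

Short run: P = 165, Y = 2982. Long run: P = 162.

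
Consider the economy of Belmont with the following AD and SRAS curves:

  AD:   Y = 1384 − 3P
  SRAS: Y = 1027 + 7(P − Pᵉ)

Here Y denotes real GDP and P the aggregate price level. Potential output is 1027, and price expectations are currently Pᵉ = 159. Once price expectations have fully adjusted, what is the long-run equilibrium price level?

Short run: with Pᵉ = 159, SRAS is Y = 7P − 86. Setting AD = SRAS gives 1470 = 10P, so P = 147 and Y = 1384 − 3·147 = 943.
Output 943 is below potential 1027, so over time expected prices fall and SRAS shifts right until Y returns to 1027.
Long run: Y = 1027 on the AD curve gives 1027 = 1384 − 3P, so P = 119.

Long-run P = 119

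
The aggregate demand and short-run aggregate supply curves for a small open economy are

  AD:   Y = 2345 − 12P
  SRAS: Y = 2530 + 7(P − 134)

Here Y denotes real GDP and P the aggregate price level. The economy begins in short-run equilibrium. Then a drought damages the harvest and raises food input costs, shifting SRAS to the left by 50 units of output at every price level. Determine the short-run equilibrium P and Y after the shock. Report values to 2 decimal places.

P = 42.26, Y = 1837.84

This is a negative supply shock: SRAS shifts left.
New SRAS: Y = 1542 + 7P.
Set AD = SRAS: 2345 − 12P = 1542 + 7P, so 803 = 19P and P = 42.26.
Substituting into AD, Y = 1837.84.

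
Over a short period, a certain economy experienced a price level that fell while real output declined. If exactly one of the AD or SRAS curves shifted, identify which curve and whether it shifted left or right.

AD shifted left

P fell and Y fell. An AD shift moves P and Y in the same direction; an SRAS shift moves them in opposite directions.
Here P and Y moved in the same direction, so the AD curve shifted.
Since Y fell, AD shifted left.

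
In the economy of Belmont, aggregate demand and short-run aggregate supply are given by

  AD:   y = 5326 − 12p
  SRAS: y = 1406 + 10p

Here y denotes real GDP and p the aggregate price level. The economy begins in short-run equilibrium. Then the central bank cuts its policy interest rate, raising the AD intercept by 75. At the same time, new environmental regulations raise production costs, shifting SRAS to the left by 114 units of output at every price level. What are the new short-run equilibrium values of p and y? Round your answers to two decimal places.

After both shocks: AD is y = 5401 − 12p and SRAS is y = 1292 + 10p.
Setting them equal: 4109 = 22p, so p = 186.77.
Substituting into AD, y = 3159.73.

p = 186.77, y = 3159.73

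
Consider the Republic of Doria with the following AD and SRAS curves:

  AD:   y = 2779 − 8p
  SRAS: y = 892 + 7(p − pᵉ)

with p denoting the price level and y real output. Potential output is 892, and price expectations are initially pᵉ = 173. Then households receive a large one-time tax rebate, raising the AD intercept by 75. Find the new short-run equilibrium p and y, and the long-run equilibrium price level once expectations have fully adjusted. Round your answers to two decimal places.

AD shifts right: new AD is y = 2854 − 8p. With pᵉ = 173, SRAS is y = 7p − 319.
Short run: 2854 − 8p = 7p − 319 gives 3173 = 15p, so p = 211.53 and y = 2854 − 8p = 1161.73.
y = 1161.73 is above potential 892; expectations adjust and SRAS shifts left until y = 892.
Long run: on the new AD curve, 892 = 2854 − 8p gives p = 245.25.

Short run: p = 211.53, y = 1161.73. Long run: p = 245.25.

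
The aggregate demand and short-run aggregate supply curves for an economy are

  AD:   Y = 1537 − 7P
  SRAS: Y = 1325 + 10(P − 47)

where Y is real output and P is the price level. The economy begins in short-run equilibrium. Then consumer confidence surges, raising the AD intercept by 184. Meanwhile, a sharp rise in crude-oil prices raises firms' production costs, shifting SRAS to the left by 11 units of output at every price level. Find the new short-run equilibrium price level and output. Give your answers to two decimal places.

After both shocks: AD is Y = 1721 − 7P and SRAS is Y = 844 + 10P.
Setting them equal: 877 = 17P, so P = 51.59.
Substituting into AD, Y = 1359.88.

P = 51.59, Y = 1359.88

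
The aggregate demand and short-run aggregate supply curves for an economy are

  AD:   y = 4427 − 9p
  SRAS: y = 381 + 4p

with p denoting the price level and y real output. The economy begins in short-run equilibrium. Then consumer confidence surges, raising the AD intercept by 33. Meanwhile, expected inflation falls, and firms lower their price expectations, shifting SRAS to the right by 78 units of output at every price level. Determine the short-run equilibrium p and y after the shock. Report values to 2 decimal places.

p = 307.77, y = 1690.08

After both shocks: AD is y = 4460 − 9p and SRAS is y = 459 + 4p.
Setting them equal: 4001 = 13p, so p = 307.77.
Substituting into AD, y = 1690.08.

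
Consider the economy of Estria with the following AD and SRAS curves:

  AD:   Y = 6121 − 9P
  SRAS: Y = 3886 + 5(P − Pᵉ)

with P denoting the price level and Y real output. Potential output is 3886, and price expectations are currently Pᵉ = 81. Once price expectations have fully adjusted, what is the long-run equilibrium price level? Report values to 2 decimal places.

Short run: with Pᵉ = 81, SRAS is Y = 3481 + 5P. Setting AD = SRAS gives 2640 = 14P, so P = 188.57 and Y = 6121 − 9P = 4423.86.
Output 4423.86 is above potential 3886, so over time expected prices rise and SRAS shifts left until Y returns to 3886.
Long run: Y = 3886 on the AD curve gives 3886 = 6121 − 9P, so P = 248.33.

Long-run P = 248.33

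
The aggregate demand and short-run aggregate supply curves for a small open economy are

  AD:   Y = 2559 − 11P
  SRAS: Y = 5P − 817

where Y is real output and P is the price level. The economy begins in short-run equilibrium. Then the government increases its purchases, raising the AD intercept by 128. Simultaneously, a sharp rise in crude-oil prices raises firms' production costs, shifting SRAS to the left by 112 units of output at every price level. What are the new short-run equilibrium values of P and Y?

After both shocks: AD is Y = 2687 − 11P and SRAS is Y = 5P − 929.
Setting them equal: 3616 = 16P, so P = 226.
Y = 2687 − 11·226 = 201.

P = 226, Y = 201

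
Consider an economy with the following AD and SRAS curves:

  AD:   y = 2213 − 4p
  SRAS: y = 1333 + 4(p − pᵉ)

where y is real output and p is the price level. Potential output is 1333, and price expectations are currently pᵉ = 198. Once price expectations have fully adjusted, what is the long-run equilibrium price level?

Short run: with pᵉ = 198, SRAS is y = 541 + 4p. Setting AD = SRAS gives 1672 = 8p, so p = 209 and y = 2213 − 4·209 = 1377.
Output 1377 is above potential 1333, so over time expected prices rise and SRAS shifts left until y returns to 1333.
Long run: y = 1333 on the AD curve gives 1333 = 2213 − 4p, so p = 220.

Long-run p = 220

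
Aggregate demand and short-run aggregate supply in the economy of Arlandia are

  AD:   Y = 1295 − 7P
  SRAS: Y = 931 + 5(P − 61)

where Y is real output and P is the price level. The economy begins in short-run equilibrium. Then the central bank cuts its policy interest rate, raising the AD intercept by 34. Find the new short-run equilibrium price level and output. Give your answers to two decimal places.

This is a positive demand shock: AD shifts right.
New AD: Y = 1329 − 7P.
SRAS can be written Y = 626 + 5P.
Set AD = SRAS: 1329 − 7P = 626 + 5P, so 703 = 12P and P = 58.58.
Substituting into AD, Y = 918.92.

P = 58.58, Y = 918.92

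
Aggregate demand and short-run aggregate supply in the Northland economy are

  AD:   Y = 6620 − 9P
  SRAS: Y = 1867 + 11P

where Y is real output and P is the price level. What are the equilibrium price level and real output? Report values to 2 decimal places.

P = 237.65, Y = 4481.15

Set AD = SRAS: 6620 − 9P = 1867 + 11P, so 4753 = 20P and P = 237.65.
Substituting into AD, Y = 6620 − 9P = 4481.15.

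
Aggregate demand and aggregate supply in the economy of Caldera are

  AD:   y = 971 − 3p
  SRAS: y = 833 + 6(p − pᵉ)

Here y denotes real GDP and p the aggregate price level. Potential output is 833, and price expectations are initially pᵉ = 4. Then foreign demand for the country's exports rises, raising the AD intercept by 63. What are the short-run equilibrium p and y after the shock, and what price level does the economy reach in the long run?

AD shifts right: new AD is y = 1034 − 3p. With pᵉ = 4, SRAS is y = 809 + 6p.
Short run: 1034 − 3p = 809 + 6p gives 225 = 9p, so p = 25 and y = 1034 − 3·25 = 959.
y = 959 is above potential 833; expectations adjust and SRAS shifts left until y = 833.
Long run: on the new AD curve, 833 = 1034 − 3p gives p = 67.

Short run: p = 25, y = 959. Long run: p = 67.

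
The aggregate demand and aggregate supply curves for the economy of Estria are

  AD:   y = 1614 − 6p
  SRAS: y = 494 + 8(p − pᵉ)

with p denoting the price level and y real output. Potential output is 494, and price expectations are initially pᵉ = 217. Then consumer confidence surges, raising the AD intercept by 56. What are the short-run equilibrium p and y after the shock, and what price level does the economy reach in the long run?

AD shifts right: new AD is y = 1670 − 6p. With pᵉ = 217, SRAS is y = 8p − 1242.
Short run: 1670 − 6p = 8p − 1242 gives 2912 = 14p, so p = 208 and y = 1670 − 6·208 = 422.
y = 422 is below potential 494; expectations adjust and SRAS shifts right until y = 494.
Long run: on the new AD curve, 494 = 1670 − 6p gives p = 196.

Short run: p = 208, y = 422. Long run: p = 196.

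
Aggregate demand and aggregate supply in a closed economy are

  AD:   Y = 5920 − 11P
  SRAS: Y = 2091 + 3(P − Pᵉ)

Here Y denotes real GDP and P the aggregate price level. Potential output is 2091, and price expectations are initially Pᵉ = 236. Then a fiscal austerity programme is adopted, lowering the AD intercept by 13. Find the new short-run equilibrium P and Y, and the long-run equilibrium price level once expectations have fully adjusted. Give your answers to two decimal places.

AD shifts left: new AD is Y = 5907 − 11P. With Pᵉ = 236, SRAS is Y = 1383 + 3P.
Short run: 5907 − 11P = 1383 + 3P gives 4524 = 14P, so P = 323.14 and Y = 5907 − 11P = 2352.43.
Y = 2352.43 is above potential 2091; expectations adjust and SRAS shifts left until Y = 2091.
Long run: on the new AD curve, 2091 = 5907 − 11P gives P = 346.91.

Short run: P = 323.14, Y = 2352.43. Long run: P = 346.91.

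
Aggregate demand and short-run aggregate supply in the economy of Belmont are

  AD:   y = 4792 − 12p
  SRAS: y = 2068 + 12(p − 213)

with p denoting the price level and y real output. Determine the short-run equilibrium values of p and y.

p = 220, y = 2152

Write SRAS as y = 2068 + 12p − 2556 = 12p − 488.
Set AD = SRAS: 4792 − 12p = 12p − 488, so 5280 = 24p and p = 220.
Then y = 4792 − 12·220 = 2152.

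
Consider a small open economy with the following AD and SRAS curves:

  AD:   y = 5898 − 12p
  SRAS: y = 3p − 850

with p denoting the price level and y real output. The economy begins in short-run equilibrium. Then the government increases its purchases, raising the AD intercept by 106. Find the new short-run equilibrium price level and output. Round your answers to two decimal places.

p = 456.93, y = 520.80

This is a positive demand shock: AD shifts right.
New AD: y = 6004 − 12p.
Set AD = SRAS: 6004 − 12p = 3p − 850, so 6854 = 15p and p = 456.93.
Substituting into AD, y = 520.80.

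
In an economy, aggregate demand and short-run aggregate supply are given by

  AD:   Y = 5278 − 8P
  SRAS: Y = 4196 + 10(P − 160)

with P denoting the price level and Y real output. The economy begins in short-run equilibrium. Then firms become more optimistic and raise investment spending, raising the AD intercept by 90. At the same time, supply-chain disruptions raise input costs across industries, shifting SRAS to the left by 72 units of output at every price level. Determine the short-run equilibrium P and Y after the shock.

P = 158, Y = 4104

After both shocks: AD is Y = 5368 − 8P and SRAS is Y = 2524 + 10P.
Setting them equal: 2844 = 18P, so P = 158.
Y = 5368 − 8·158 = 4104.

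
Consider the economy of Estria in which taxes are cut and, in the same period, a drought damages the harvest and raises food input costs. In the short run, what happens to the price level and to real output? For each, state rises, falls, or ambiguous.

The first event is a positive demand shock: AD shifts right, which by itself pushes P up and Y up.
The second is an adverse supply shock: SRAS shifts left, which by itself pushes P up and Y down.
Both shocks push P up, so P rises. The two shocks push Y in opposite directions, so the effect on Y is ambiguous.

Price level: rises; output: ambiguous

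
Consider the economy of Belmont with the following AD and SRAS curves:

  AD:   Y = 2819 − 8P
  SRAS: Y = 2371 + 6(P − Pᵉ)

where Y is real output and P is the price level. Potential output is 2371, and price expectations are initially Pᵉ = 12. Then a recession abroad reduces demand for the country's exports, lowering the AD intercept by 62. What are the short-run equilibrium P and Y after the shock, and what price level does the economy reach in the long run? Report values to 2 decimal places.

AD shifts left: new AD is Y = 2757 − 8P. With Pᵉ = 12, SRAS is Y = 2299 + 6P.
Short run: 2757 − 8P = 2299 + 6P gives 458 = 14P, so P = 32.71 and Y = 2757 − 8P = 2495.29.
Y = 2495.29 is above potential 2371; expectations adjust and SRAS shifts left until Y = 2371.
Long run: on the new AD curve, 2371 = 2757 − 8P gives P = 48.25.

Short run: P = 32.71, Y = 2495.29. Long run: P = 48.25.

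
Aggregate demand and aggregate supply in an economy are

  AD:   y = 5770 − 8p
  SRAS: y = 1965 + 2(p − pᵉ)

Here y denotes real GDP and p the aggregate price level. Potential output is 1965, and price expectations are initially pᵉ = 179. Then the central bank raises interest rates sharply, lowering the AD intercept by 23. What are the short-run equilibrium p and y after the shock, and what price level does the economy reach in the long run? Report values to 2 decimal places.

AD shifts left: new AD is y = 5747 − 8p. With pᵉ = 179, SRAS is y = 1607 + 2p.
Short run: 5747 − 8p = 1607 + 2p gives 4140 = 10p, so p = 414.00 and y = 5747 − 8p = 2435.00.
y = 2435.00 is above potential 1965; expectations adjust and SRAS shifts left until y = 1965.
Long run: on the new AD curve, 1965 = 5747 − 8p gives p = 472.75.

Short run: p = 414.00, y = 2435.00. Long run: p = 472.75.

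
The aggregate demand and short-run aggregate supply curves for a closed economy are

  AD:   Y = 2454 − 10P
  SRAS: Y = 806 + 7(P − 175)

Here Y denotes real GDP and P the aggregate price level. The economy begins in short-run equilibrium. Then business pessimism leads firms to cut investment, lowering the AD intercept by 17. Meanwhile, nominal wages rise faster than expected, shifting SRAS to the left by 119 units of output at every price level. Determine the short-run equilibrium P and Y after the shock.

After both shocks: AD is Y = 2437 − 10P and SRAS is Y = 7P − 538.
Setting them equal: 2975 = 17P, so P = 175.
Y = 2437 − 10·175 = 687.

P = 175, Y = 687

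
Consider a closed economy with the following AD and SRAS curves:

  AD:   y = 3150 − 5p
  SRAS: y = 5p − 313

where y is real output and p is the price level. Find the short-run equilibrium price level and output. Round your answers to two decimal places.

p = 346.30, y = 1418.50

Set AD = SRAS: 3150 − 5p = 5p − 313, so 3463 = 10p and p = 346.30.
Substituting into AD, y = 3150 − 5p = 1418.50.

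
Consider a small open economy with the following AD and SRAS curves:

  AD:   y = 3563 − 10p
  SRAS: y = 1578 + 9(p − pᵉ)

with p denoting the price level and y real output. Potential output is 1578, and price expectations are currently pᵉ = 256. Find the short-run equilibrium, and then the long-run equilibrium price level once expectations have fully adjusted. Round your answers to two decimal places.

Short run: with pᵉ = 256, SRAS is y = 9p − 726. Setting AD = SRAS gives 4289 = 19p, so p = 225.74 and y = 3563 − 10p = 1305.63.
Output 1305.63 is below potential 1578, so over time expected prices fall and SRAS shifts right until y returns to 1578.
Long run: y = 1578 on the AD curve gives 1578 = 3563 − 10p, so p = 198.50.

Short run: p = 225.74, y = 1305.63. Long run: p = 198.50.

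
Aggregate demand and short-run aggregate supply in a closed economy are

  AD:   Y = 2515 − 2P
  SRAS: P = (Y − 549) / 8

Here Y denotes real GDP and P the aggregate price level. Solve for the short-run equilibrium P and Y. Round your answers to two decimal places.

Rearrange SRAS to Y = 549 + 8P.
Set AD = SRAS: 2515 − 2P = 549 + 8P, so 1966 = 10P and P = 196.60.
Substituting into AD, Y = 2515 − 2P = 2121.80.

P = 196.60, Y = 2121.80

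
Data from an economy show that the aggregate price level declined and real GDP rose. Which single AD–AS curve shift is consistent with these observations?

SRAS shifted right

P fell and Y rose. An AD shift moves P and Y in the same direction; an SRAS shift moves them in opposite directions.
Here P and Y moved in opposite directions, so the SRAS curve shifted.
Since Y rose, SRAS shifted right.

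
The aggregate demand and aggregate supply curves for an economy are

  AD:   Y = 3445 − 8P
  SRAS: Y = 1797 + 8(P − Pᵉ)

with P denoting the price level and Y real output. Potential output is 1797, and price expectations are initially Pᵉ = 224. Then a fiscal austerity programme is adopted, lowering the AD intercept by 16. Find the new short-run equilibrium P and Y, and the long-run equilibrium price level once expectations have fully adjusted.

Short run: P = 214, Y = 1717. Long run: P = 204.

AD shifts left: new AD is Y = 3429 − 8P. With Pᵉ = 224, SRAS is Y = 5 + 8P.
Short run: 3429 − 8P = 5 + 8P gives 3424 = 16P, so P = 214 and Y = 3429 − 8·214 = 1717.
Y = 1717 is below potential 1797; expectations adjust and SRAS shifts right until Y = 1797.
Long run: on the new AD curve, 1797 = 3429 − 8P gives P = 204.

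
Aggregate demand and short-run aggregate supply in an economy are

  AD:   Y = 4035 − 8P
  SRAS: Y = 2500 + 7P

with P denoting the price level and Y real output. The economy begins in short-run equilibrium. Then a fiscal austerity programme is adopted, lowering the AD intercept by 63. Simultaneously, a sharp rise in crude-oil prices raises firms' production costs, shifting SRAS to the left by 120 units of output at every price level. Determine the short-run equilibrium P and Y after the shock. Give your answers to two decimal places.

P = 106.13, Y = 3122.93

After both shocks: AD is Y = 3972 − 8P and SRAS is Y = 2380 + 7P.
Setting them equal: 1592 = 15P, so P = 106.13.
Substituting into AD, Y = 3122.93.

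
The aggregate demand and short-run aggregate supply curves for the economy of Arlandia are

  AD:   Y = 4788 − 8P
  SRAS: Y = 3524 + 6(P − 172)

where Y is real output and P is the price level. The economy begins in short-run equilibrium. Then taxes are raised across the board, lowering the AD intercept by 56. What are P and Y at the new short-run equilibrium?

P = 160, Y = 3452

This is a negative demand shock: AD shifts left.
New AD: Y = 4732 − 8P.
SRAS can be written Y = 2492 + 6P.
Set AD = SRAS: 4732 − 8P = 2492 + 6P, so 2240 = 14P and P = 160.
Y = 4732 − 8·160 = 3452.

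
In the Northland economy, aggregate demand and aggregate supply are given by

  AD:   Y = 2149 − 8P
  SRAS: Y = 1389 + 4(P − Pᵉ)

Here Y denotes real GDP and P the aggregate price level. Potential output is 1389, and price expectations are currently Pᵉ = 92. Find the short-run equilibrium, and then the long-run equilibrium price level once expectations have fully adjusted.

Short run: P = 94, Y = 1397. Long run: P = 95.

Short run: with Pᵉ = 92, SRAS is Y = 1021 + 4P. Setting AD = SRAS gives 1128 = 12P, so P = 94 and Y = 2149 − 8·94 = 1397.
Output 1397 is above potential 1389, so over time expected prices rise and SRAS shifts left until Y returns to 1389.
Long run: Y = 1389 on the AD curve gives 1389 = 2149 − 8P, so P = 95.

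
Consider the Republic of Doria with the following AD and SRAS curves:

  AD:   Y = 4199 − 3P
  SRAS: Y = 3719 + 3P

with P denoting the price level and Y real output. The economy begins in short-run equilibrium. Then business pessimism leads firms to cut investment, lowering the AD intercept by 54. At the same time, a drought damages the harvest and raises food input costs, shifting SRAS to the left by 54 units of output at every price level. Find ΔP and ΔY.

ΔP = +0, ΔY = -54

After both shocks: AD is Y = 4145 − 3P and SRAS is Y = 3665 + 3P.
Setting them equal: 480 = 6P, so P = 80.
Y = 4145 − 3·80 = 3905.
Initially P = 80, Y = 3959, so ΔP = +0 and ΔY = -54.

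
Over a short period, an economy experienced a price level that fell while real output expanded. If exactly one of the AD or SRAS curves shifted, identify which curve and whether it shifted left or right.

P fell and Y rose. An AD shift moves P and Y in the same direction; an SRAS shift moves them in opposite directions.
Here P and Y moved in opposite directions, so the SRAS curve shifted.
Since Y rose, SRAS shifted right.

SRAS shifted right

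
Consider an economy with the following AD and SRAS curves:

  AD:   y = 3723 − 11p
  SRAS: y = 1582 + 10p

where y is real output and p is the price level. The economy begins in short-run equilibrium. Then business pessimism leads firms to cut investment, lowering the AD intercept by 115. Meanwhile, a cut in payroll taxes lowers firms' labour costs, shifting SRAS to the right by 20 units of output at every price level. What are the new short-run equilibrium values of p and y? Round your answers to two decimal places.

After both shocks: AD is y = 3608 − 11p and SRAS is y = 1602 + 10p.
Setting them equal: 2006 = 21p, so p = 95.52.
Substituting into AD, y = 2557.24.

p = 95.52, y = 2557.24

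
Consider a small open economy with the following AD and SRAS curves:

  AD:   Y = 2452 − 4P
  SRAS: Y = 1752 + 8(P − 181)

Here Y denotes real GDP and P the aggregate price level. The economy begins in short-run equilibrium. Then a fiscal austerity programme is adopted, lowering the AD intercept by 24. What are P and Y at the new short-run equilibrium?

This is a negative demand shock: AD shifts left.
New AD: Y = 2428 − 4P.
SRAS can be written Y = 304 + 8P.
Set AD = SRAS: 2428 − 4P = 304 + 8P, so 2124 = 12P and P = 177.
Y = 2428 − 4·177 = 1720.

P = 177, Y = 1720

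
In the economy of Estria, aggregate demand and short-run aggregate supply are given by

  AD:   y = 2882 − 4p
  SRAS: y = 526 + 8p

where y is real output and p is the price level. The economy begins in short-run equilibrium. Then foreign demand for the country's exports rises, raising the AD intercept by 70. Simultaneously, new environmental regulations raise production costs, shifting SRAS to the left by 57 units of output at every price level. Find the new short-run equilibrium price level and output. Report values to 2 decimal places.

p = 206.92, y = 2124.33

After both shocks: AD is y = 2952 − 4p and SRAS is y = 469 + 8p.
Setting them equal: 2483 = 12p, so p = 206.92.
Substituting into AD, y = 2124.33.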